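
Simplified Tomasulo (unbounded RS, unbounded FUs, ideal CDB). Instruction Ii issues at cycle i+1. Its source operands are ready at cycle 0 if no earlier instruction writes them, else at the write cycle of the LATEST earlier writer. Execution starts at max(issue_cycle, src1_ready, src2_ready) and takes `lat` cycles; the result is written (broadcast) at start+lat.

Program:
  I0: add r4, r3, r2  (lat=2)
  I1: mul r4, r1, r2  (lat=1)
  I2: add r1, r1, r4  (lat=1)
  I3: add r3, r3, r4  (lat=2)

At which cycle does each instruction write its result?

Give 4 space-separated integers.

Answer: 3 3 4 6

Derivation:
I0 add r4: issue@1 deps=(None,None) exec_start@1 write@3
I1 mul r4: issue@2 deps=(None,None) exec_start@2 write@3
I2 add r1: issue@3 deps=(None,1) exec_start@3 write@4
I3 add r3: issue@4 deps=(None,1) exec_start@4 write@6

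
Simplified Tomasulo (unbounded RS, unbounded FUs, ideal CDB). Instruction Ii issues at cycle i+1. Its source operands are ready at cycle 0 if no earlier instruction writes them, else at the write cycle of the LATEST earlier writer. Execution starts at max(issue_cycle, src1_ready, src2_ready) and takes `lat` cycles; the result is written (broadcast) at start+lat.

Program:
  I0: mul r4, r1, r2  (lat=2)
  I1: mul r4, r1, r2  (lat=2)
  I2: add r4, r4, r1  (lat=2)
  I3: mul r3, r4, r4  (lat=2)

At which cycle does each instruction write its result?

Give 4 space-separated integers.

Answer: 3 4 6 8

Derivation:
I0 mul r4: issue@1 deps=(None,None) exec_start@1 write@3
I1 mul r4: issue@2 deps=(None,None) exec_start@2 write@4
I2 add r4: issue@3 deps=(1,None) exec_start@4 write@6
I3 mul r3: issue@4 deps=(2,2) exec_start@6 write@8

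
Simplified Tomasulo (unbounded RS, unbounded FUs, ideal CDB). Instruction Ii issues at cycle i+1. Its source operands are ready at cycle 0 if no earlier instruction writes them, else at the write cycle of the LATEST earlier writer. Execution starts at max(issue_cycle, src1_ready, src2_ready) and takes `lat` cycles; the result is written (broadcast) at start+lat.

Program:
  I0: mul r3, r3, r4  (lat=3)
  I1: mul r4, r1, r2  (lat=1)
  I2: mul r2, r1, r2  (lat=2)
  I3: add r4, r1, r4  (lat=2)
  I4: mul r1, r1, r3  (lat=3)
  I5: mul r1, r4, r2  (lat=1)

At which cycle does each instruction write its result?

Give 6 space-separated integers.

I0 mul r3: issue@1 deps=(None,None) exec_start@1 write@4
I1 mul r4: issue@2 deps=(None,None) exec_start@2 write@3
I2 mul r2: issue@3 deps=(None,None) exec_start@3 write@5
I3 add r4: issue@4 deps=(None,1) exec_start@4 write@6
I4 mul r1: issue@5 deps=(None,0) exec_start@5 write@8
I5 mul r1: issue@6 deps=(3,2) exec_start@6 write@7

Answer: 4 3 5 6 8 7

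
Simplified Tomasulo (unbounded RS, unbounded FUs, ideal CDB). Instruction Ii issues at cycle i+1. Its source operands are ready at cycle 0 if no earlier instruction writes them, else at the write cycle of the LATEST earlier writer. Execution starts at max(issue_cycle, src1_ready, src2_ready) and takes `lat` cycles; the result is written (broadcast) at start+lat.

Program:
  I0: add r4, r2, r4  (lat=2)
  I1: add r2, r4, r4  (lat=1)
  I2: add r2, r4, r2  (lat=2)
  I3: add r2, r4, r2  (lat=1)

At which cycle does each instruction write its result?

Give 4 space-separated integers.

Answer: 3 4 6 7

Derivation:
I0 add r4: issue@1 deps=(None,None) exec_start@1 write@3
I1 add r2: issue@2 deps=(0,0) exec_start@3 write@4
I2 add r2: issue@3 deps=(0,1) exec_start@4 write@6
I3 add r2: issue@4 deps=(0,2) exec_start@6 write@7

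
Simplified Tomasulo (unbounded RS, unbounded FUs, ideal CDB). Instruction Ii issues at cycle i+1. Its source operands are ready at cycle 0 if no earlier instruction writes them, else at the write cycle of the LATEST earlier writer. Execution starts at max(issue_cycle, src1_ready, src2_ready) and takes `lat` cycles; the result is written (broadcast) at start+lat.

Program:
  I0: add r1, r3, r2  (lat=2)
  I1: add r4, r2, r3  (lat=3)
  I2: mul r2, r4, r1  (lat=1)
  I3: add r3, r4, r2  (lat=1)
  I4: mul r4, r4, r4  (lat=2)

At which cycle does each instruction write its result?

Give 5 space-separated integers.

I0 add r1: issue@1 deps=(None,None) exec_start@1 write@3
I1 add r4: issue@2 deps=(None,None) exec_start@2 write@5
I2 mul r2: issue@3 deps=(1,0) exec_start@5 write@6
I3 add r3: issue@4 deps=(1,2) exec_start@6 write@7
I4 mul r4: issue@5 deps=(1,1) exec_start@5 write@7

Answer: 3 5 6 7 7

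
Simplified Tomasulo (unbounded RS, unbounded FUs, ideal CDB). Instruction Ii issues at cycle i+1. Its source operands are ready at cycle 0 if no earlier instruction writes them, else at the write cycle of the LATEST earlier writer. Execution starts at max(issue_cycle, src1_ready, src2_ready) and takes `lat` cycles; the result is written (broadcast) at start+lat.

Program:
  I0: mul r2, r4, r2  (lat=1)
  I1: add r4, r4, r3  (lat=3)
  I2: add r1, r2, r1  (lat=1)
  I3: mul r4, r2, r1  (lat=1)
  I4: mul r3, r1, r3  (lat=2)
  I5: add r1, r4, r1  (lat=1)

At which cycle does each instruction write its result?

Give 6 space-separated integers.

I0 mul r2: issue@1 deps=(None,None) exec_start@1 write@2
I1 add r4: issue@2 deps=(None,None) exec_start@2 write@5
I2 add r1: issue@3 deps=(0,None) exec_start@3 write@4
I3 mul r4: issue@4 deps=(0,2) exec_start@4 write@5
I4 mul r3: issue@5 deps=(2,None) exec_start@5 write@7
I5 add r1: issue@6 deps=(3,2) exec_start@6 write@7

Answer: 2 5 4 5 7 7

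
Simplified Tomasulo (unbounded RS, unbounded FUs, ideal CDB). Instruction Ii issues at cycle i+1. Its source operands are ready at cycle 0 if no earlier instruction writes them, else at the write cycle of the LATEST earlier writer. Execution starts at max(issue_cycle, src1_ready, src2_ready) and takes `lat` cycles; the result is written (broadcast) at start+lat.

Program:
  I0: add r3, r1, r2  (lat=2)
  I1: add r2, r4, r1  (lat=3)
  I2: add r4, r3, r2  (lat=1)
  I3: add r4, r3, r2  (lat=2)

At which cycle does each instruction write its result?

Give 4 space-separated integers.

I0 add r3: issue@1 deps=(None,None) exec_start@1 write@3
I1 add r2: issue@2 deps=(None,None) exec_start@2 write@5
I2 add r4: issue@3 deps=(0,1) exec_start@5 write@6
I3 add r4: issue@4 deps=(0,1) exec_start@5 write@7

Answer: 3 5 6 7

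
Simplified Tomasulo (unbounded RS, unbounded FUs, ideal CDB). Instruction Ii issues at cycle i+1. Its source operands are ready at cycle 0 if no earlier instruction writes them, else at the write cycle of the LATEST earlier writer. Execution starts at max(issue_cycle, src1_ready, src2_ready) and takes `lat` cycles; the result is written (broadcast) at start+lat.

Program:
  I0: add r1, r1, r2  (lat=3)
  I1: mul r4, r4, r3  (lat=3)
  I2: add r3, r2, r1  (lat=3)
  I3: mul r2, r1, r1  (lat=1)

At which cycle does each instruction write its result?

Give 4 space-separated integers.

I0 add r1: issue@1 deps=(None,None) exec_start@1 write@4
I1 mul r4: issue@2 deps=(None,None) exec_start@2 write@5
I2 add r3: issue@3 deps=(None,0) exec_start@4 write@7
I3 mul r2: issue@4 deps=(0,0) exec_start@4 write@5

Answer: 4 5 7 5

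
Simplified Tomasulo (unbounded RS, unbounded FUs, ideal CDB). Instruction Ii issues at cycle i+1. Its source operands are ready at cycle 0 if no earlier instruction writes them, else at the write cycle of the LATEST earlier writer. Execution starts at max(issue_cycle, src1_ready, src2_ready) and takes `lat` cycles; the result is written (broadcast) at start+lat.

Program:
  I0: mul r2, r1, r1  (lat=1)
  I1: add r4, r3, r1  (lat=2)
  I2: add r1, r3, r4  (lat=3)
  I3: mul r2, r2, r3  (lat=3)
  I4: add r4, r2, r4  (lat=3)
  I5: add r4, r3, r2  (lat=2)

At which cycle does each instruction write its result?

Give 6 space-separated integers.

I0 mul r2: issue@1 deps=(None,None) exec_start@1 write@2
I1 add r4: issue@2 deps=(None,None) exec_start@2 write@4
I2 add r1: issue@3 deps=(None,1) exec_start@4 write@7
I3 mul r2: issue@4 deps=(0,None) exec_start@4 write@7
I4 add r4: issue@5 deps=(3,1) exec_start@7 write@10
I5 add r4: issue@6 deps=(None,3) exec_start@7 write@9

Answer: 2 4 7 7 10 9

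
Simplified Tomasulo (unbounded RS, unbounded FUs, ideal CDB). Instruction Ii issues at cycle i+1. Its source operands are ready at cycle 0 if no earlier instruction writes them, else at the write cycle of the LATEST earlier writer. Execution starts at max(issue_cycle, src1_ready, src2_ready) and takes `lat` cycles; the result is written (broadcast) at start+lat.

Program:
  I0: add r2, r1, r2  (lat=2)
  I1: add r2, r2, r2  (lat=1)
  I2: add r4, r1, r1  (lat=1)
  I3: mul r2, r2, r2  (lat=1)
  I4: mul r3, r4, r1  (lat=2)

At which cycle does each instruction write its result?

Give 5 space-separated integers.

I0 add r2: issue@1 deps=(None,None) exec_start@1 write@3
I1 add r2: issue@2 deps=(0,0) exec_start@3 write@4
I2 add r4: issue@3 deps=(None,None) exec_start@3 write@4
I3 mul r2: issue@4 deps=(1,1) exec_start@4 write@5
I4 mul r3: issue@5 deps=(2,None) exec_start@5 write@7

Answer: 3 4 4 5 7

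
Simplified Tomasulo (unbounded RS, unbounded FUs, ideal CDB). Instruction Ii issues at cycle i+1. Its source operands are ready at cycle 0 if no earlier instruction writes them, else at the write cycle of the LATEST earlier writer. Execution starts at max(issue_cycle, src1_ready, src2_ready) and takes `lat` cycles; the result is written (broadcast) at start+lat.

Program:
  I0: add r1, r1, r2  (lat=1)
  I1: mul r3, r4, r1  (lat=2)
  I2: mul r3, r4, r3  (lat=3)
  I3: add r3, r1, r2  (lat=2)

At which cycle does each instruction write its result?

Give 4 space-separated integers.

I0 add r1: issue@1 deps=(None,None) exec_start@1 write@2
I1 mul r3: issue@2 deps=(None,0) exec_start@2 write@4
I2 mul r3: issue@3 deps=(None,1) exec_start@4 write@7
I3 add r3: issue@4 deps=(0,None) exec_start@4 write@6

Answer: 2 4 7 6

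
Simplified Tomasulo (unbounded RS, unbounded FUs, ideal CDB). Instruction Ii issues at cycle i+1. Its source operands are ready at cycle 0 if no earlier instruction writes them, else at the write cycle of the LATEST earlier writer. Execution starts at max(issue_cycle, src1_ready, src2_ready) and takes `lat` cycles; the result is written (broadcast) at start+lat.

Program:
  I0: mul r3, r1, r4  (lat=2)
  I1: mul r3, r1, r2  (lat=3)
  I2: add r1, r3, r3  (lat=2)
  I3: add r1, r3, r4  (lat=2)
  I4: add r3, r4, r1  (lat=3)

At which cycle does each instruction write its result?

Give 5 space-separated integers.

Answer: 3 5 7 7 10

Derivation:
I0 mul r3: issue@1 deps=(None,None) exec_start@1 write@3
I1 mul r3: issue@2 deps=(None,None) exec_start@2 write@5
I2 add r1: issue@3 deps=(1,1) exec_start@5 write@7
I3 add r1: issue@4 deps=(1,None) exec_start@5 write@7
I4 add r3: issue@5 deps=(None,3) exec_start@7 write@10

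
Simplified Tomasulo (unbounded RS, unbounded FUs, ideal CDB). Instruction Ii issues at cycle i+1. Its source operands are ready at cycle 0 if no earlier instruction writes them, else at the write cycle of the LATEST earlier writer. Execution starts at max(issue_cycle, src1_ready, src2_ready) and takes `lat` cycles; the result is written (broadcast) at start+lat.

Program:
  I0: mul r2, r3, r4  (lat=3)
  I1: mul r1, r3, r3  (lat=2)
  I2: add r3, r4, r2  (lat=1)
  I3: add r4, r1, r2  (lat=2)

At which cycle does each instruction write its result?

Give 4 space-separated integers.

Answer: 4 4 5 6

Derivation:
I0 mul r2: issue@1 deps=(None,None) exec_start@1 write@4
I1 mul r1: issue@2 deps=(None,None) exec_start@2 write@4
I2 add r3: issue@3 deps=(None,0) exec_start@4 write@5
I3 add r4: issue@4 deps=(1,0) exec_start@4 write@6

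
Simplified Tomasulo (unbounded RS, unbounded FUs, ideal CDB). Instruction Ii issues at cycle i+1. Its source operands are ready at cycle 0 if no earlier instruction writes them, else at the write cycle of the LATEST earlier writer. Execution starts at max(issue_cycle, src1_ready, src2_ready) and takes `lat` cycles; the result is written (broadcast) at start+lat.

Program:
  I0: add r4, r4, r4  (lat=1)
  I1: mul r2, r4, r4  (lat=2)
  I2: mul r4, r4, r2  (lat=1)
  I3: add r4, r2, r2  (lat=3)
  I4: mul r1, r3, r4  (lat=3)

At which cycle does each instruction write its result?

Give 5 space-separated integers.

Answer: 2 4 5 7 10

Derivation:
I0 add r4: issue@1 deps=(None,None) exec_start@1 write@2
I1 mul r2: issue@2 deps=(0,0) exec_start@2 write@4
I2 mul r4: issue@3 deps=(0,1) exec_start@4 write@5
I3 add r4: issue@4 deps=(1,1) exec_start@4 write@7
I4 mul r1: issue@5 deps=(None,3) exec_start@7 write@10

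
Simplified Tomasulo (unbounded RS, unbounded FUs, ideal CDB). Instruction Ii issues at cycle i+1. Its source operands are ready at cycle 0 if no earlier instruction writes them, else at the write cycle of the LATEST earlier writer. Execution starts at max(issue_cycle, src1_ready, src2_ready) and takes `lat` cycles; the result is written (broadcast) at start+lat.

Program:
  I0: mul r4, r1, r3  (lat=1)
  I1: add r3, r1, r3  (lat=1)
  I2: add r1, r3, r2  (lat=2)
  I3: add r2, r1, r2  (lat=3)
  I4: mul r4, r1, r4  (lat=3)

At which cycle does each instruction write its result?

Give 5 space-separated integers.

Answer: 2 3 5 8 8

Derivation:
I0 mul r4: issue@1 deps=(None,None) exec_start@1 write@2
I1 add r3: issue@2 deps=(None,None) exec_start@2 write@3
I2 add r1: issue@3 deps=(1,None) exec_start@3 write@5
I3 add r2: issue@4 deps=(2,None) exec_start@5 write@8
I4 mul r4: issue@5 deps=(2,0) exec_start@5 write@8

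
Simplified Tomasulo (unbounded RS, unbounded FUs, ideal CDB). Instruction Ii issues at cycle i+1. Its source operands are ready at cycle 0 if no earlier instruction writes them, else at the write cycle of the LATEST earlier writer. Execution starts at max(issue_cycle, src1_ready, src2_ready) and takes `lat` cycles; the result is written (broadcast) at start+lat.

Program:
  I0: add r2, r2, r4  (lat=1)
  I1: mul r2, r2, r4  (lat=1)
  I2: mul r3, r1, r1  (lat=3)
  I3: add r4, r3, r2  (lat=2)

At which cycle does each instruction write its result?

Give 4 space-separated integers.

Answer: 2 3 6 8

Derivation:
I0 add r2: issue@1 deps=(None,None) exec_start@1 write@2
I1 mul r2: issue@2 deps=(0,None) exec_start@2 write@3
I2 mul r3: issue@3 deps=(None,None) exec_start@3 write@6
I3 add r4: issue@4 deps=(2,1) exec_start@6 write@8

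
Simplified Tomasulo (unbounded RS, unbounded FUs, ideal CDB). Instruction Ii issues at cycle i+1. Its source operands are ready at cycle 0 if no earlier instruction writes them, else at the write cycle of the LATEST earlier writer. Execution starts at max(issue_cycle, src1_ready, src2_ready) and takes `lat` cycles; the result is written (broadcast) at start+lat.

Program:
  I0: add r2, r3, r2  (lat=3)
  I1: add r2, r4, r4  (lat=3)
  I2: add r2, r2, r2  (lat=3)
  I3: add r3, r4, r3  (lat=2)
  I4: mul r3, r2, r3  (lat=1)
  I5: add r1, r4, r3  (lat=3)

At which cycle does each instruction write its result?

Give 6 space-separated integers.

Answer: 4 5 8 6 9 12

Derivation:
I0 add r2: issue@1 deps=(None,None) exec_start@1 write@4
I1 add r2: issue@2 deps=(None,None) exec_start@2 write@5
I2 add r2: issue@3 deps=(1,1) exec_start@5 write@8
I3 add r3: issue@4 deps=(None,None) exec_start@4 write@6
I4 mul r3: issue@5 deps=(2,3) exec_start@8 write@9
I5 add r1: issue@6 deps=(None,4) exec_start@9 write@12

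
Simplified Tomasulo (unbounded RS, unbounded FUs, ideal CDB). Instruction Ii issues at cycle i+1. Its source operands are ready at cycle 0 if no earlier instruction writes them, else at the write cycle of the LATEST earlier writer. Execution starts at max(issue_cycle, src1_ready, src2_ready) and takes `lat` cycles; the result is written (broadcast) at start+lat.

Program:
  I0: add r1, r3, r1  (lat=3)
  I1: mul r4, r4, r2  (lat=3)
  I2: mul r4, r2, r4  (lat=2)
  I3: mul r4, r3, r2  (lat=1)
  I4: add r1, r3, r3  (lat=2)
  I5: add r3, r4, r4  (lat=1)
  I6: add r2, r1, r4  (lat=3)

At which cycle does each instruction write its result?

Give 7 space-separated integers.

Answer: 4 5 7 5 7 7 10

Derivation:
I0 add r1: issue@1 deps=(None,None) exec_start@1 write@4
I1 mul r4: issue@2 deps=(None,None) exec_start@2 write@5
I2 mul r4: issue@3 deps=(None,1) exec_start@5 write@7
I3 mul r4: issue@4 deps=(None,None) exec_start@4 write@5
I4 add r1: issue@5 deps=(None,None) exec_start@5 write@7
I5 add r3: issue@6 deps=(3,3) exec_start@6 write@7
I6 add r2: issue@7 deps=(4,3) exec_start@7 write@10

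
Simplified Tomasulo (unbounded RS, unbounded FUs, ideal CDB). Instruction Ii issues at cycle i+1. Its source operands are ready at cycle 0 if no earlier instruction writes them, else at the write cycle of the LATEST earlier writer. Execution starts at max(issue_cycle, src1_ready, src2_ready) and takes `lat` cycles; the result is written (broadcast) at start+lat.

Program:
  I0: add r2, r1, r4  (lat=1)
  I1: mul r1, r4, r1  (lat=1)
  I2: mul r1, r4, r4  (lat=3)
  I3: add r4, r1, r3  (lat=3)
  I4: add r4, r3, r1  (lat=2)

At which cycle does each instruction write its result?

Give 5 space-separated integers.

I0 add r2: issue@1 deps=(None,None) exec_start@1 write@2
I1 mul r1: issue@2 deps=(None,None) exec_start@2 write@3
I2 mul r1: issue@3 deps=(None,None) exec_start@3 write@6
I3 add r4: issue@4 deps=(2,None) exec_start@6 write@9
I4 add r4: issue@5 deps=(None,2) exec_start@6 write@8

Answer: 2 3 6 9 8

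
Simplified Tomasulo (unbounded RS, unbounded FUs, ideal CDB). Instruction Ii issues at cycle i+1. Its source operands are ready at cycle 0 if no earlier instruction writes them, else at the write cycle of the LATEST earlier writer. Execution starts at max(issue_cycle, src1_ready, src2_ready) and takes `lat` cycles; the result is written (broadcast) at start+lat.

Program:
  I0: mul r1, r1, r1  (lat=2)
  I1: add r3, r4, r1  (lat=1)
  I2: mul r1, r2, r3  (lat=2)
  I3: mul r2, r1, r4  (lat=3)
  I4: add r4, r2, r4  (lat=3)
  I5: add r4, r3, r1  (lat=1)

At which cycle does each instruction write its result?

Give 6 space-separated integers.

I0 mul r1: issue@1 deps=(None,None) exec_start@1 write@3
I1 add r3: issue@2 deps=(None,0) exec_start@3 write@4
I2 mul r1: issue@3 deps=(None,1) exec_start@4 write@6
I3 mul r2: issue@4 deps=(2,None) exec_start@6 write@9
I4 add r4: issue@5 deps=(3,None) exec_start@9 write@12
I5 add r4: issue@6 deps=(1,2) exec_start@6 write@7

Answer: 3 4 6 9 12 7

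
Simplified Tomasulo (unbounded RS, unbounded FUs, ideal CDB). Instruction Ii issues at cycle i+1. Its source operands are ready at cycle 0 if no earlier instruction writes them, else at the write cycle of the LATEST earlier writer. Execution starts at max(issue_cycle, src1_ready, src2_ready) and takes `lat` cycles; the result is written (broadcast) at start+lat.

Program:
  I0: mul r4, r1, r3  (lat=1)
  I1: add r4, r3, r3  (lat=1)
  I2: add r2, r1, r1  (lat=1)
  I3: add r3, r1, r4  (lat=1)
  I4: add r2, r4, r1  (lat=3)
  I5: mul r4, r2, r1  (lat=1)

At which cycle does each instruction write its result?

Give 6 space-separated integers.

I0 mul r4: issue@1 deps=(None,None) exec_start@1 write@2
I1 add r4: issue@2 deps=(None,None) exec_start@2 write@3
I2 add r2: issue@3 deps=(None,None) exec_start@3 write@4
I3 add r3: issue@4 deps=(None,1) exec_start@4 write@5
I4 add r2: issue@5 deps=(1,None) exec_start@5 write@8
I5 mul r4: issue@6 deps=(4,None) exec_start@8 write@9

Answer: 2 3 4 5 8 9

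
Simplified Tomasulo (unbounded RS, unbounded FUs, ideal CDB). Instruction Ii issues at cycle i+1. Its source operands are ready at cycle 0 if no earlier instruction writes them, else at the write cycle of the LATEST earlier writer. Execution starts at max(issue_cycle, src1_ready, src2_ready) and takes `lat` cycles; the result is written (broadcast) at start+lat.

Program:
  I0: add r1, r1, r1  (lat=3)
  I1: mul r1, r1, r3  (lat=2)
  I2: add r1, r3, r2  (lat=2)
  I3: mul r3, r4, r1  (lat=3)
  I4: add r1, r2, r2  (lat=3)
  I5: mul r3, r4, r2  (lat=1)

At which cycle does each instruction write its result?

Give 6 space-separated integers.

I0 add r1: issue@1 deps=(None,None) exec_start@1 write@4
I1 mul r1: issue@2 deps=(0,None) exec_start@4 write@6
I2 add r1: issue@3 deps=(None,None) exec_start@3 write@5
I3 mul r3: issue@4 deps=(None,2) exec_start@5 write@8
I4 add r1: issue@5 deps=(None,None) exec_start@5 write@8
I5 mul r3: issue@6 deps=(None,None) exec_start@6 write@7

Answer: 4 6 5 8 8 7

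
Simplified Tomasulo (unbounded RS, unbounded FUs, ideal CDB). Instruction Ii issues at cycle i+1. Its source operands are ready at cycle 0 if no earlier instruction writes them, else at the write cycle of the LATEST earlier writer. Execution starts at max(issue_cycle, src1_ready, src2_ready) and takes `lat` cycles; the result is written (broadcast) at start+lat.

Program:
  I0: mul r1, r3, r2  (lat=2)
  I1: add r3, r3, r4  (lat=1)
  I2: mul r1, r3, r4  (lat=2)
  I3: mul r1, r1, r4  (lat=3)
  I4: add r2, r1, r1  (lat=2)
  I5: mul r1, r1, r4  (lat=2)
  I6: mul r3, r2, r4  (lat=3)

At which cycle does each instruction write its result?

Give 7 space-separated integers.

I0 mul r1: issue@1 deps=(None,None) exec_start@1 write@3
I1 add r3: issue@2 deps=(None,None) exec_start@2 write@3
I2 mul r1: issue@3 deps=(1,None) exec_start@3 write@5
I3 mul r1: issue@4 deps=(2,None) exec_start@5 write@8
I4 add r2: issue@5 deps=(3,3) exec_start@8 write@10
I5 mul r1: issue@6 deps=(3,None) exec_start@8 write@10
I6 mul r3: issue@7 deps=(4,None) exec_start@10 write@13

Answer: 3 3 5 8 10 10 13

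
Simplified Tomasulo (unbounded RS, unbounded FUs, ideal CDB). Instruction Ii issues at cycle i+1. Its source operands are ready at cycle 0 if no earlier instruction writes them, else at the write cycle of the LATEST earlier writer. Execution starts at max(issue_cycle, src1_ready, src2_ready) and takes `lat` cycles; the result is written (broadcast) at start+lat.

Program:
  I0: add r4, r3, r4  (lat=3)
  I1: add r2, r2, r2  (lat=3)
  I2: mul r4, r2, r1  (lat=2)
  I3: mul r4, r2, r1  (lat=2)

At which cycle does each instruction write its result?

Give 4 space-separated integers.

I0 add r4: issue@1 deps=(None,None) exec_start@1 write@4
I1 add r2: issue@2 deps=(None,None) exec_start@2 write@5
I2 mul r4: issue@3 deps=(1,None) exec_start@5 write@7
I3 mul r4: issue@4 deps=(1,None) exec_start@5 write@7

Answer: 4 5 7 7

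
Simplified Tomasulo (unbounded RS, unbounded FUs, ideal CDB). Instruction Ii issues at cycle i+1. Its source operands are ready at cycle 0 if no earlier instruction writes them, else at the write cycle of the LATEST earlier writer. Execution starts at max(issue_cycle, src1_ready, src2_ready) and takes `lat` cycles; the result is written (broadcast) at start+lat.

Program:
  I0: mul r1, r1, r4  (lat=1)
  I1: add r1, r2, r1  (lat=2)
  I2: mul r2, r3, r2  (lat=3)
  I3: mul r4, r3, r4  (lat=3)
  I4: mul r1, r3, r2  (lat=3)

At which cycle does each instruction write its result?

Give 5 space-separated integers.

I0 mul r1: issue@1 deps=(None,None) exec_start@1 write@2
I1 add r1: issue@2 deps=(None,0) exec_start@2 write@4
I2 mul r2: issue@3 deps=(None,None) exec_start@3 write@6
I3 mul r4: issue@4 deps=(None,None) exec_start@4 write@7
I4 mul r1: issue@5 deps=(None,2) exec_start@6 write@9

Answer: 2 4 6 7 9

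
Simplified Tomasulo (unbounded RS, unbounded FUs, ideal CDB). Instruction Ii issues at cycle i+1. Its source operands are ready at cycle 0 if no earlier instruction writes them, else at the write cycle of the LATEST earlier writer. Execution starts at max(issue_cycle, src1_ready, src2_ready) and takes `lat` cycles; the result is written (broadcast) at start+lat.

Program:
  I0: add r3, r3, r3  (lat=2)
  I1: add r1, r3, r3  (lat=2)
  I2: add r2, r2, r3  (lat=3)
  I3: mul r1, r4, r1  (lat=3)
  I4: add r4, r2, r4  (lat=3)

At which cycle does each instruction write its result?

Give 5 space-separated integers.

I0 add r3: issue@1 deps=(None,None) exec_start@1 write@3
I1 add r1: issue@2 deps=(0,0) exec_start@3 write@5
I2 add r2: issue@3 deps=(None,0) exec_start@3 write@6
I3 mul r1: issue@4 deps=(None,1) exec_start@5 write@8
I4 add r4: issue@5 deps=(2,None) exec_start@6 write@9

Answer: 3 5 6 8 9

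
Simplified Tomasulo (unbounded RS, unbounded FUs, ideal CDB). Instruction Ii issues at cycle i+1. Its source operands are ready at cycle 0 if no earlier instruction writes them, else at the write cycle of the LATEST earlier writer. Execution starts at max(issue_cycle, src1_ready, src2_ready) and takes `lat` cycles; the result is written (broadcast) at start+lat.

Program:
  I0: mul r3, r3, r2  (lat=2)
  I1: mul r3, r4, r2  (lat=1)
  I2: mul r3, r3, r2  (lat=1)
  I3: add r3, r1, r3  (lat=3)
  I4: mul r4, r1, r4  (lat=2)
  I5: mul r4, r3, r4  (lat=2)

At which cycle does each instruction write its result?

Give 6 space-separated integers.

Answer: 3 3 4 7 7 9

Derivation:
I0 mul r3: issue@1 deps=(None,None) exec_start@1 write@3
I1 mul r3: issue@2 deps=(None,None) exec_start@2 write@3
I2 mul r3: issue@3 deps=(1,None) exec_start@3 write@4
I3 add r3: issue@4 deps=(None,2) exec_start@4 write@7
I4 mul r4: issue@5 deps=(None,None) exec_start@5 write@7
I5 mul r4: issue@6 deps=(3,4) exec_start@7 write@9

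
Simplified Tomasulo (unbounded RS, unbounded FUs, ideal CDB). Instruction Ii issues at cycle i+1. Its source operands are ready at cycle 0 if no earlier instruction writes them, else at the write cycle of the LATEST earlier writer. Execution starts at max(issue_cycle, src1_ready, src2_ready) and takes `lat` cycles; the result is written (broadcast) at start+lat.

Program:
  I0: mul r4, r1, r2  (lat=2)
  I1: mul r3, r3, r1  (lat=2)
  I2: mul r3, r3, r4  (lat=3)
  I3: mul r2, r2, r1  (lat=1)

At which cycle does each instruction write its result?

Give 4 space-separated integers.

I0 mul r4: issue@1 deps=(None,None) exec_start@1 write@3
I1 mul r3: issue@2 deps=(None,None) exec_start@2 write@4
I2 mul r3: issue@3 deps=(1,0) exec_start@4 write@7
I3 mul r2: issue@4 deps=(None,None) exec_start@4 write@5

Answer: 3 4 7 5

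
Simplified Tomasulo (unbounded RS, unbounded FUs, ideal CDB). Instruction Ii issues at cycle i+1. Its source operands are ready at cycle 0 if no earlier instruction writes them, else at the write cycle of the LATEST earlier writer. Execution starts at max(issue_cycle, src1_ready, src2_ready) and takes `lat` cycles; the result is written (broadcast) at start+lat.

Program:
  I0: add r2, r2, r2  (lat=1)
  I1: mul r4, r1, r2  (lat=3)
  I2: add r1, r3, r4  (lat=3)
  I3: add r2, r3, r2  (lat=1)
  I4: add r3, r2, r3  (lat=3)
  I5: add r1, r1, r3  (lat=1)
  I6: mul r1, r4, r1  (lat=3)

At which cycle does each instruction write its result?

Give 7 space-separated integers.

Answer: 2 5 8 5 8 9 12

Derivation:
I0 add r2: issue@1 deps=(None,None) exec_start@1 write@2
I1 mul r4: issue@2 deps=(None,0) exec_start@2 write@5
I2 add r1: issue@3 deps=(None,1) exec_start@5 write@8
I3 add r2: issue@4 deps=(None,0) exec_start@4 write@5
I4 add r3: issue@5 deps=(3,None) exec_start@5 write@8
I5 add r1: issue@6 deps=(2,4) exec_start@8 write@9
I6 mul r1: issue@7 deps=(1,5) exec_start@9 write@12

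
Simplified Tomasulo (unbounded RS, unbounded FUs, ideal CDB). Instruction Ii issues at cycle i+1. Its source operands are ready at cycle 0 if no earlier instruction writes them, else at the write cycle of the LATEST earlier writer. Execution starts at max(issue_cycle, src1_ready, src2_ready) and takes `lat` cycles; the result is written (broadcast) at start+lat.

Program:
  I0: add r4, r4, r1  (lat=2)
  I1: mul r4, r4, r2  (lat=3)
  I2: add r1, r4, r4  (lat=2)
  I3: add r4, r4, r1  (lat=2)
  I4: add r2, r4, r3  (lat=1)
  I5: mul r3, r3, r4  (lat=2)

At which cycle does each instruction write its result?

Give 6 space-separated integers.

I0 add r4: issue@1 deps=(None,None) exec_start@1 write@3
I1 mul r4: issue@2 deps=(0,None) exec_start@3 write@6
I2 add r1: issue@3 deps=(1,1) exec_start@6 write@8
I3 add r4: issue@4 deps=(1,2) exec_start@8 write@10
I4 add r2: issue@5 deps=(3,None) exec_start@10 write@11
I5 mul r3: issue@6 deps=(None,3) exec_start@10 write@12

Answer: 3 6 8 10 11 12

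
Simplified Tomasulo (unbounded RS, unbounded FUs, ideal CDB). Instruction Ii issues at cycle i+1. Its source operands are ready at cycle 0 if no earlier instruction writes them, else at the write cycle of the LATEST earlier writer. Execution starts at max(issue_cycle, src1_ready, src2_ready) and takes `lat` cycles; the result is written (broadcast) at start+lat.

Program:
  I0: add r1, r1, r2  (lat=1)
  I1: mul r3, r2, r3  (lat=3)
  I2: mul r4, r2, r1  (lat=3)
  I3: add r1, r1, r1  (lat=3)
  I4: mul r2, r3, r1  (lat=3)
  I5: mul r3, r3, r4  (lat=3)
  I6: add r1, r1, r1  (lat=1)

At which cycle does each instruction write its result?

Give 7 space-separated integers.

Answer: 2 5 6 7 10 9 8

Derivation:
I0 add r1: issue@1 deps=(None,None) exec_start@1 write@2
I1 mul r3: issue@2 deps=(None,None) exec_start@2 write@5
I2 mul r4: issue@3 deps=(None,0) exec_start@3 write@6
I3 add r1: issue@4 deps=(0,0) exec_start@4 write@7
I4 mul r2: issue@5 deps=(1,3) exec_start@7 write@10
I5 mul r3: issue@6 deps=(1,2) exec_start@6 write@9
I6 add r1: issue@7 deps=(3,3) exec_start@7 write@8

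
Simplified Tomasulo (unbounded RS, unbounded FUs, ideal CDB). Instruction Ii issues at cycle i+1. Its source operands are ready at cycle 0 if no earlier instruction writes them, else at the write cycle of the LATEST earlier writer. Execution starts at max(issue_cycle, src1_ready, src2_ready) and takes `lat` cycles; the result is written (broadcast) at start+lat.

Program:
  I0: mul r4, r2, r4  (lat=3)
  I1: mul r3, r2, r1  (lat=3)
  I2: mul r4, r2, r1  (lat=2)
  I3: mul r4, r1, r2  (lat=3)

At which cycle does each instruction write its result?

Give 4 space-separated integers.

Answer: 4 5 5 7

Derivation:
I0 mul r4: issue@1 deps=(None,None) exec_start@1 write@4
I1 mul r3: issue@2 deps=(None,None) exec_start@2 write@5
I2 mul r4: issue@3 deps=(None,None) exec_start@3 write@5
I3 mul r4: issue@4 deps=(None,None) exec_start@4 write@7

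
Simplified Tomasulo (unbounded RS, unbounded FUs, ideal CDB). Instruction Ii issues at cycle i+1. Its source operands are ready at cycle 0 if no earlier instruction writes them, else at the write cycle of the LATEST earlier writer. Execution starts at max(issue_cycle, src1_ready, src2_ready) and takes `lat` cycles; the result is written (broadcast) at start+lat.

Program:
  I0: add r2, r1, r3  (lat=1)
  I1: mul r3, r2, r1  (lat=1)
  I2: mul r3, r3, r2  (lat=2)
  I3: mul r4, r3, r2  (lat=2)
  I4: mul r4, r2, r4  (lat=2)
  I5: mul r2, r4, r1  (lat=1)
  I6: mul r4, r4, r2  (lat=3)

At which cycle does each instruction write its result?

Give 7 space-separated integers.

Answer: 2 3 5 7 9 10 13

Derivation:
I0 add r2: issue@1 deps=(None,None) exec_start@1 write@2
I1 mul r3: issue@2 deps=(0,None) exec_start@2 write@3
I2 mul r3: issue@3 deps=(1,0) exec_start@3 write@5
I3 mul r4: issue@4 deps=(2,0) exec_start@5 write@7
I4 mul r4: issue@5 deps=(0,3) exec_start@7 write@9
I5 mul r2: issue@6 deps=(4,None) exec_start@9 write@10
I6 mul r4: issue@7 deps=(4,5) exec_start@10 write@13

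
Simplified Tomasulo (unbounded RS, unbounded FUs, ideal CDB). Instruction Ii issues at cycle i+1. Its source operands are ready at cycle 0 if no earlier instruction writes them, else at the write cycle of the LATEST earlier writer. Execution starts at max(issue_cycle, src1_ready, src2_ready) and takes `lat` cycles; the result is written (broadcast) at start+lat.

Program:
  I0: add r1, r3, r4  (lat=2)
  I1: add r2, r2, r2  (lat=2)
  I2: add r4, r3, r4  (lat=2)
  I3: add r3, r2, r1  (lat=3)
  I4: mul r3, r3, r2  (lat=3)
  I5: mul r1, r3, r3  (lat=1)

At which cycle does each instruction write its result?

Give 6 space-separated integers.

Answer: 3 4 5 7 10 11

Derivation:
I0 add r1: issue@1 deps=(None,None) exec_start@1 write@3
I1 add r2: issue@2 deps=(None,None) exec_start@2 write@4
I2 add r4: issue@3 deps=(None,None) exec_start@3 write@5
I3 add r3: issue@4 deps=(1,0) exec_start@4 write@7
I4 mul r3: issue@5 deps=(3,1) exec_start@7 write@10
I5 mul r1: issue@6 deps=(4,4) exec_start@10 write@11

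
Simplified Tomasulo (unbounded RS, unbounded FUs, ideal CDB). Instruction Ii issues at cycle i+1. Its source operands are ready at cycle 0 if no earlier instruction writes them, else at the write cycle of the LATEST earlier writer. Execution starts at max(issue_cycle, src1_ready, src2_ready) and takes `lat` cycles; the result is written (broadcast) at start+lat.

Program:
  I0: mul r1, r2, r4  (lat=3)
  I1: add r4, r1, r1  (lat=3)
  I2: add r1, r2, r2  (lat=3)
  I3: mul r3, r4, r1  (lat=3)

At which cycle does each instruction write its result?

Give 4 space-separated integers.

Answer: 4 7 6 10

Derivation:
I0 mul r1: issue@1 deps=(None,None) exec_start@1 write@4
I1 add r4: issue@2 deps=(0,0) exec_start@4 write@7
I2 add r1: issue@3 deps=(None,None) exec_start@3 write@6
I3 mul r3: issue@4 deps=(1,2) exec_start@7 write@10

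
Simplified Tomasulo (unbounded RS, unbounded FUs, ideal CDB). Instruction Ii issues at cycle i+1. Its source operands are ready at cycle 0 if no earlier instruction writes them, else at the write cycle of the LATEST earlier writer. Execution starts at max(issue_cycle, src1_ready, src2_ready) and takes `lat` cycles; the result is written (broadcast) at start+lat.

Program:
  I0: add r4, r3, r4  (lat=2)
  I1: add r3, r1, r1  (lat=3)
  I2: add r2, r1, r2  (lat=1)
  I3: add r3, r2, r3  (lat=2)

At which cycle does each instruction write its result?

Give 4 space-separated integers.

I0 add r4: issue@1 deps=(None,None) exec_start@1 write@3
I1 add r3: issue@2 deps=(None,None) exec_start@2 write@5
I2 add r2: issue@3 deps=(None,None) exec_start@3 write@4
I3 add r3: issue@4 deps=(2,1) exec_start@5 write@7

Answer: 3 5 4 7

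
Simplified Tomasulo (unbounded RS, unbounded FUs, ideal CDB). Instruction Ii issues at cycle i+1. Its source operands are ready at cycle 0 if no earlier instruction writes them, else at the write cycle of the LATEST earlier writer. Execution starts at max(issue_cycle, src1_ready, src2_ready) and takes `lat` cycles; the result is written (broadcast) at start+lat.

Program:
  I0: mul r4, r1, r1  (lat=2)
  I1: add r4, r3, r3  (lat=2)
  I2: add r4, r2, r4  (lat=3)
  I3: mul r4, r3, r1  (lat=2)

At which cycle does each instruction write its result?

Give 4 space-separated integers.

Answer: 3 4 7 6

Derivation:
I0 mul r4: issue@1 deps=(None,None) exec_start@1 write@3
I1 add r4: issue@2 deps=(None,None) exec_start@2 write@4
I2 add r4: issue@3 deps=(None,1) exec_start@4 write@7
I3 mul r4: issue@4 deps=(None,None) exec_start@4 write@6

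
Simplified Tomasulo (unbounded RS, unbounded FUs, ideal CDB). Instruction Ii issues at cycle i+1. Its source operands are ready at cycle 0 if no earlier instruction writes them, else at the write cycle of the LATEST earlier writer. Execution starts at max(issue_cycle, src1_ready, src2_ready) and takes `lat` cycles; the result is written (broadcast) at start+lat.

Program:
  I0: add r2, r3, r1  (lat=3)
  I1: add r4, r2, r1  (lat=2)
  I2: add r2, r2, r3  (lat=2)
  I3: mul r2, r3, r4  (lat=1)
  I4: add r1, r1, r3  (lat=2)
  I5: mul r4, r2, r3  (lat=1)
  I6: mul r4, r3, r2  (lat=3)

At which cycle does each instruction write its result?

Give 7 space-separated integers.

I0 add r2: issue@1 deps=(None,None) exec_start@1 write@4
I1 add r4: issue@2 deps=(0,None) exec_start@4 write@6
I2 add r2: issue@3 deps=(0,None) exec_start@4 write@6
I3 mul r2: issue@4 deps=(None,1) exec_start@6 write@7
I4 add r1: issue@5 deps=(None,None) exec_start@5 write@7
I5 mul r4: issue@6 deps=(3,None) exec_start@7 write@8
I6 mul r4: issue@7 deps=(None,3) exec_start@7 write@10

Answer: 4 6 6 7 7 8 10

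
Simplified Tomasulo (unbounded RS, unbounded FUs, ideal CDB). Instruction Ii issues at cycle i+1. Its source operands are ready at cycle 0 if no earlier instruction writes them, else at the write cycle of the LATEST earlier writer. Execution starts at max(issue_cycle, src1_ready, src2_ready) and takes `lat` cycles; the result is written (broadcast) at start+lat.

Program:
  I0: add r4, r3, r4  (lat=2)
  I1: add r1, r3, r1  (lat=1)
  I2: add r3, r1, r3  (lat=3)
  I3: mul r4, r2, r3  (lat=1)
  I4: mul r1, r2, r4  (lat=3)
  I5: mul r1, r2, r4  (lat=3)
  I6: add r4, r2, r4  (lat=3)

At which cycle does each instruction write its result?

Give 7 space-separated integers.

Answer: 3 3 6 7 10 10 10

Derivation:
I0 add r4: issue@1 deps=(None,None) exec_start@1 write@3
I1 add r1: issue@2 deps=(None,None) exec_start@2 write@3
I2 add r3: issue@3 deps=(1,None) exec_start@3 write@6
I3 mul r4: issue@4 deps=(None,2) exec_start@6 write@7
I4 mul r1: issue@5 deps=(None,3) exec_start@7 write@10
I5 mul r1: issue@6 deps=(None,3) exec_start@7 write@10
I6 add r4: issue@7 deps=(None,3) exec_start@7 write@10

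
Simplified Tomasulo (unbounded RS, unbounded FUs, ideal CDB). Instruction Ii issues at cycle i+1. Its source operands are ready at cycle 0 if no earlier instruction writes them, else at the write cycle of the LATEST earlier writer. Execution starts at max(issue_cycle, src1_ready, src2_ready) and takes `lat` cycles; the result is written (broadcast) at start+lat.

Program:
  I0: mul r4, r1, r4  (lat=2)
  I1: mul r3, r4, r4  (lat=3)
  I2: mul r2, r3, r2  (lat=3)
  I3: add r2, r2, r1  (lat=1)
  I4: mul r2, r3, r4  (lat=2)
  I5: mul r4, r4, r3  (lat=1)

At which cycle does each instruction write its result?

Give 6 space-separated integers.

I0 mul r4: issue@1 deps=(None,None) exec_start@1 write@3
I1 mul r3: issue@2 deps=(0,0) exec_start@3 write@6
I2 mul r2: issue@3 deps=(1,None) exec_start@6 write@9
I3 add r2: issue@4 deps=(2,None) exec_start@9 write@10
I4 mul r2: issue@5 deps=(1,0) exec_start@6 write@8
I5 mul r4: issue@6 deps=(0,1) exec_start@6 write@7

Answer: 3 6 9 10 8 7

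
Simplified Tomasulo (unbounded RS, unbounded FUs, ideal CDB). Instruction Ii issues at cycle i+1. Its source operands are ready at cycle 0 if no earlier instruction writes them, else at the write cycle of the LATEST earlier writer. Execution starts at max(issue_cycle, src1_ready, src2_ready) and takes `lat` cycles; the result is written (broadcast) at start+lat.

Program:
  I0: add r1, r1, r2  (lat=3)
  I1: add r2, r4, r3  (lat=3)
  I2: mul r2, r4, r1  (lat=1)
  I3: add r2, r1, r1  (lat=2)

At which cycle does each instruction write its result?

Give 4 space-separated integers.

I0 add r1: issue@1 deps=(None,None) exec_start@1 write@4
I1 add r2: issue@2 deps=(None,None) exec_start@2 write@5
I2 mul r2: issue@3 deps=(None,0) exec_start@4 write@5
I3 add r2: issue@4 deps=(0,0) exec_start@4 write@6

Answer: 4 5 5 6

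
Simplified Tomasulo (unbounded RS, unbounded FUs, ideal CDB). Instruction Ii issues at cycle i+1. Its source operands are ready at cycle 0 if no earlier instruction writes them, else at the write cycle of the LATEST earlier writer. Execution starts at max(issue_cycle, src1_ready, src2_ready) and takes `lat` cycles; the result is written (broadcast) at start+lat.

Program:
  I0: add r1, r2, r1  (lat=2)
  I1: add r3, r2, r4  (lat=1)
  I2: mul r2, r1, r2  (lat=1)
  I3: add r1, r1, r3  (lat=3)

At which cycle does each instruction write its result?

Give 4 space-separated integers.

Answer: 3 3 4 7

Derivation:
I0 add r1: issue@1 deps=(None,None) exec_start@1 write@3
I1 add r3: issue@2 deps=(None,None) exec_start@2 write@3
I2 mul r2: issue@3 deps=(0,None) exec_start@3 write@4
I3 add r1: issue@4 deps=(0,1) exec_start@4 write@7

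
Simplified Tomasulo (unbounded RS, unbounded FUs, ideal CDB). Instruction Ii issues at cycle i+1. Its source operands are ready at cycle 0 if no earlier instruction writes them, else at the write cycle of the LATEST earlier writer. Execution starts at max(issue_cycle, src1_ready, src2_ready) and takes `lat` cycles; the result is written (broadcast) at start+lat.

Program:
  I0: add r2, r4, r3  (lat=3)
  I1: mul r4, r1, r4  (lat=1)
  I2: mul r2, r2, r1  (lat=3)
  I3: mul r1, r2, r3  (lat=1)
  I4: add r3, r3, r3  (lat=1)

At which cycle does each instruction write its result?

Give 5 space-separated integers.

I0 add r2: issue@1 deps=(None,None) exec_start@1 write@4
I1 mul r4: issue@2 deps=(None,None) exec_start@2 write@3
I2 mul r2: issue@3 deps=(0,None) exec_start@4 write@7
I3 mul r1: issue@4 deps=(2,None) exec_start@7 write@8
I4 add r3: issue@5 deps=(None,None) exec_start@5 write@6

Answer: 4 3 7 8 6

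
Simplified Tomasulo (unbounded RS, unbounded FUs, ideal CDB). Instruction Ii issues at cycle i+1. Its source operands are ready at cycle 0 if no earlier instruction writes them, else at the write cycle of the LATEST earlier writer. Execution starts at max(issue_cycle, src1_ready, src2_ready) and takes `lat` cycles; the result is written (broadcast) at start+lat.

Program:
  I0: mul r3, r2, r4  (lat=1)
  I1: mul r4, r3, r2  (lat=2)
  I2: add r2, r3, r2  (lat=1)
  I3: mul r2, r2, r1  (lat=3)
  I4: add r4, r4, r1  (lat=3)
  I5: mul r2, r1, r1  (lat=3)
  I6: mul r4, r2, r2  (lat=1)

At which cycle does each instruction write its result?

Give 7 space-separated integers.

Answer: 2 4 4 7 8 9 10

Derivation:
I0 mul r3: issue@1 deps=(None,None) exec_start@1 write@2
I1 mul r4: issue@2 deps=(0,None) exec_start@2 write@4
I2 add r2: issue@3 deps=(0,None) exec_start@3 write@4
I3 mul r2: issue@4 deps=(2,None) exec_start@4 write@7
I4 add r4: issue@5 deps=(1,None) exec_start@5 write@8
I5 mul r2: issue@6 deps=(None,None) exec_start@6 write@9
I6 mul r4: issue@7 deps=(5,5) exec_start@9 write@10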